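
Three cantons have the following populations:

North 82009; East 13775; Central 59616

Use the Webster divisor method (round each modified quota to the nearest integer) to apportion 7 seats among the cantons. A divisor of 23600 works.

With modified divisor 23600: modified quotas North 3.475, East 0.584, Central 2.526.
Rounding to the nearest integer: North 3, East 1, Central 3 (total 7).

North 3; East 1; Central 3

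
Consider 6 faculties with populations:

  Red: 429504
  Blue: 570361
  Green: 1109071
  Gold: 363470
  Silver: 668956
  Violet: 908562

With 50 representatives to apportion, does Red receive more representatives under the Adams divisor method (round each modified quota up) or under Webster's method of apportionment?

Adams

Adams: Red 6, Blue 7, Green 13, Gold 5, Silver 8, Violet 11.
Webster: Red 5, Blue 7, Green 14, Gold 5, Silver 8, Violet 11.
Red gets 6 under Adams and 5 under Webster.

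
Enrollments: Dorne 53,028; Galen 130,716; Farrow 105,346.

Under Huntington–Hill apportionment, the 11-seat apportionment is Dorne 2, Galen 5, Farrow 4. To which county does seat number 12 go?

Galen

Priority for the next seat is population ÷ (√(s·(s+1))).
Priorities: Dorne 21648.590, Galen 23865.367, Farrow 23556.082.
Highest priority: Galen.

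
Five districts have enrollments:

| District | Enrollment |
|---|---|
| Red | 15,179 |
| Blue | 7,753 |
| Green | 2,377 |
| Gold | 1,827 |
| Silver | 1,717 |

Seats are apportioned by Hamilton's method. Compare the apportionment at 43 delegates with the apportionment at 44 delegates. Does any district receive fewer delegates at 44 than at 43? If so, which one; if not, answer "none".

Silver

At 43 seats: Red 23, Blue 11, Green 3, Gold 3, Silver 3.
At 44 seats: Red 23, Blue 12, Green 4, Gold 3, Silver 2.
Silver drops from 3 to 2.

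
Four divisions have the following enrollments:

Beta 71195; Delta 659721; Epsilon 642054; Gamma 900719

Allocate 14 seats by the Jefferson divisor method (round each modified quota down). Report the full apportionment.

Beta 0, Delta 4, Epsilon 4, Gamma 6

Standard divisor 2273689/14 ≈ 162406.357; standard quotas: Beta 0.438, Delta 4.062, Epsilon 3.953, Gamma 5.546.
Rounding down gives 0, 4, 3, 5 = 12 seats, so the divisor must be adjusted.
With modified divisor 141000: modified quotas Beta 0.505, Delta 4.679, Epsilon 4.554, Gamma 6.388.
Rounding down: Beta 0, Delta 4, Epsilon 4, Gamma 6 (total 14).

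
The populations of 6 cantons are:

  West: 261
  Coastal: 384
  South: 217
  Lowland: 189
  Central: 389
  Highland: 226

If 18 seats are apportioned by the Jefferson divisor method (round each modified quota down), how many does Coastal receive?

4

Standard divisor 1666/18 ≈ 92.556; standard quotas: West 2.820, Coastal 4.149, South 2.345, Lowland 2.042, Central 4.203, Highland 2.442.
Rounding down gives 2, 4, 2, 2, 4, 2 = 16 seats, so the divisor must be adjusted.
With modified divisor 77.3: modified quotas West 3.376, Coastal 4.968, South 2.807, Lowland 2.445, Central 5.032, Highland 2.924.
Rounding down: West 3, Coastal 4, South 2, Lowland 2, Central 5, Highland 2 (total 18).
Coastal receives 4.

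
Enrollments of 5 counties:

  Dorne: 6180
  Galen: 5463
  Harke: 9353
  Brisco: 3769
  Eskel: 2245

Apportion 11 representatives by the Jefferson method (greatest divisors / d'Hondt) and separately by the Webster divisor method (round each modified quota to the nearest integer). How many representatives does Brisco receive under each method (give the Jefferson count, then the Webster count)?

1 and 2

Jefferson: Dorne 3, Galen 2, Harke 4, Brisco 1, Eskel 1.
Webster: Dorne 2, Galen 2, Harke 4, Brisco 2, Eskel 1.
Brisco gets 1 under Jefferson and 2 under Webster.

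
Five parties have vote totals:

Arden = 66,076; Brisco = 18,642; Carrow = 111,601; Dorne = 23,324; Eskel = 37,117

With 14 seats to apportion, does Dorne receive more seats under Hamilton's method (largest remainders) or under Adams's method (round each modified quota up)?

Adams

Hamilton: Arden 4, Brisco 1, Carrow 6, Dorne 1, Eskel 2.
Adams: Arden 3, Brisco 1, Carrow 6, Dorne 2, Eskel 2.
Dorne gets 1 under Hamilton and 2 under Adams.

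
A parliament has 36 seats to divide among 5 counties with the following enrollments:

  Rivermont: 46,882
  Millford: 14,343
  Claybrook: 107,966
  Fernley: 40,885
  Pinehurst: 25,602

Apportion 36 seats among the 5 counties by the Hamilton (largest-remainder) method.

The standard divisor is 235678/36 ≈ 6546.611.
Standard quotas: Rivermont 7.1613, Millford 2.1909, Claybrook 16.4919, Fernley 6.2452, Pinehurst 3.9107.
Lower quotas: Rivermont 7, Millford 2, Claybrook 16, Fernley 6, Pinehurst 3 (sum 34, leaving 2 seats).
Remainders in descending order: Pinehurst 0.9107, Claybrook 0.4919, Fernley 0.2452, Millford 0.1909, Rivermont 0.1613.
Largest remainders: Pinehurst, Claybrook receive the extra seats.

Rivermont 7; Millford 2; Claybrook 17; Fernley 6; Pinehurst 4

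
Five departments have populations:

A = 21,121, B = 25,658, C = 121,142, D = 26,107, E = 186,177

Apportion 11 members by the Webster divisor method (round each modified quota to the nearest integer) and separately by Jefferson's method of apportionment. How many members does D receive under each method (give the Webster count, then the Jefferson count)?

Webster: A 1, B 1, C 3, D 1, E 5.
Jefferson: A 0, B 0, C 4, D 0, E 7.
D gets 1 under Webster and 0 under Jefferson.

1 and 0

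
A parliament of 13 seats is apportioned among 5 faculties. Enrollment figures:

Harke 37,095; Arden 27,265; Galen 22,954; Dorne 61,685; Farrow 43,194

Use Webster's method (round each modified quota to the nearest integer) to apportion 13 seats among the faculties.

Standard divisor 192193/13 ≈ 14784.077; standard quotas: Harke 2.509, Arden 1.844, Galen 1.553, Dorne 4.172, Farrow 2.922.
Rounding to the nearest integer gives 3, 2, 2, 4, 3 = 14 seats, so the divisor must be adjusted.
With modified divisor 15100: modified quotas Harke 2.457, Arden 1.806, Galen 1.520, Dorne 4.085, Farrow 2.861.
Rounding to the nearest integer: Harke 2, Arden 2, Galen 2, Dorne 4, Farrow 3 (total 13).

Harke 2; Arden 2; Galen 2; Dorne 4; Farrow 3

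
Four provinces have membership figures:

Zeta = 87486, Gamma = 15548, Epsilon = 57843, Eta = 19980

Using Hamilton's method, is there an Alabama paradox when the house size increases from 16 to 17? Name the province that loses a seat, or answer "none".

At 16 seats: Zeta 8, Gamma 1, Epsilon 5, Eta 2.
At 17 seats: Zeta 8, Gamma 2, Epsilon 5, Eta 2.
No province's allocation decreased.

none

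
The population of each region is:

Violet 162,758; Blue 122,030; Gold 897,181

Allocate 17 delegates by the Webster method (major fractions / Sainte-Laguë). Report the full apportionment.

Violet 2; Blue 2; Gold 13

Standard divisor 1181969/17 ≈ 69527.588; standard quotas: Violet 2.341, Blue 1.755, Gold 12.904.
Rounding to the nearest integer gives Violet 2, Blue 2, Gold 13 — total 17, matching the house size, so no adjustment is needed.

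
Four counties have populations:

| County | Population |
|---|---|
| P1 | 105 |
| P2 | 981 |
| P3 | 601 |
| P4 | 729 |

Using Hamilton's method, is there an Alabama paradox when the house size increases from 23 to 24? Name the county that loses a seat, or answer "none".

At 23 seats: P1 1, P2 9, P3 6, P4 7.
At 24 seats: P1 1, P2 10, P3 6, P4 7.
No county's allocation decreased.

none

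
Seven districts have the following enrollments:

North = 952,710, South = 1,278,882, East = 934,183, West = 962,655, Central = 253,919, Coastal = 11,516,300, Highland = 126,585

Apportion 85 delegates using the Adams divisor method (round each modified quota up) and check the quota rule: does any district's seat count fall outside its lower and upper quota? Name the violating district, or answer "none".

Standard quotas: North 5.053, South 6.783, East 4.955, West 5.106, Central 1.347, Coastal 61.084, Highland 0.671.
Adams allocation: North 5, South 7, East 5, West 5, Central 2, Coastal 60, Highland 1.
Coastal has quota 61.084 (lower 61, upper 62) but receives 60 — outside the quota interval.

Coastal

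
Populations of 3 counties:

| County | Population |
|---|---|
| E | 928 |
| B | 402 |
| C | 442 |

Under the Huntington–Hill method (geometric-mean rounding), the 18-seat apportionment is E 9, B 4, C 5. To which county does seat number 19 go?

Priority for the next seat is population ÷ (√(s·(s+1))).
Priorities: E 97.820, B 89.890, C 80.698.
Highest priority: E.

E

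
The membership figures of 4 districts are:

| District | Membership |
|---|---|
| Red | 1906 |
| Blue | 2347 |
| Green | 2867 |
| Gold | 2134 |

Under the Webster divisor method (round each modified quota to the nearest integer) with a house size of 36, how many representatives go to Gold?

Standard divisor 9254/36 ≈ 257.056; standard quotas: Red 7.415, Blue 9.130, Green 11.153, Gold 8.302.
Rounding to the nearest integer gives 7, 9, 11, 8 = 35 seats, so the divisor must be adjusted.
With modified divisor 253: modified quotas Red 7.534, Blue 9.277, Green 11.332, Gold 8.435.
Rounding to the nearest integer: Red 8, Blue 9, Green 11, Gold 8 (total 36).
Gold receives 8.

8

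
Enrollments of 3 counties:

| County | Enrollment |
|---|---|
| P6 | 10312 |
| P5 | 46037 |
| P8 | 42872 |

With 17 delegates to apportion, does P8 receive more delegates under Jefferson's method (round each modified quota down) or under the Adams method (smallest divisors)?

Jefferson

Jefferson: P6 1, P5 8, P8 8.
Adams: P6 2, P5 8, P8 7.
P8 gets 8 under Jefferson and 7 under Adams.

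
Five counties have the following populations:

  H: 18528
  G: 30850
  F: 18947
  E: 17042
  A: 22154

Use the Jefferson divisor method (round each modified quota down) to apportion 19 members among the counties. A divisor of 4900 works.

H: 3, G: 6, F: 3, E: 3, A: 4

With modified divisor 4900: modified quotas H 3.781, G 6.296, F 3.867, E 3.478, A 4.521.
Rounding down: H 3, G 6, F 3, E 3, A 4 (total 19).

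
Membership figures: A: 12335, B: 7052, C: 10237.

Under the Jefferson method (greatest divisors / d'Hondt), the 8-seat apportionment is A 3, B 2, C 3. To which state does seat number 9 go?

Priority for the next seat is population ÷ (current seats + 1).
Priorities: A 3083.750, B 2350.667, C 2559.250.
Highest priority: A.

A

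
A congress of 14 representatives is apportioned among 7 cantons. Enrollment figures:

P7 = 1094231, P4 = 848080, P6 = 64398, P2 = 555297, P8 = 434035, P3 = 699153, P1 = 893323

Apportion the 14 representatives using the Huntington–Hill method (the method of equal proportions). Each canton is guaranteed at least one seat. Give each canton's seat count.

With divisor 355462: modified quotas P7 3.078, P4 2.386, P6 0.181, P2 1.562, P8 1.221, P3 1.967, P1 2.513.
Geometric-mean thresholds: P7 √(3·4)=3.464, P4 √(2·3)=2.449, P6 (min 1), P2 √(1·2)=1.414, P8 √(1·2)=1.414, P3 √(1·2)=1.414, P1 √(2·3)=2.449.
Each quota rounded against its threshold gives P7 3, P4 2, P6 1, P2 2, P8 1, P3 2, P1 3 (total 14).

P7 3; P4 2; P6 1; P2 2; P8 1; P3 2; P1 3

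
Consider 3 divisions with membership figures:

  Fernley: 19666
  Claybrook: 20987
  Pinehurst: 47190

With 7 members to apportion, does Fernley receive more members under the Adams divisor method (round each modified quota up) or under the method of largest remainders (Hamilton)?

Adams: Fernley 2, Claybrook 2, Pinehurst 3.
Hamilton: Fernley 1, Claybrook 2, Pinehurst 4.
Fernley gets 2 under Adams and 1 under Hamilton.

Adams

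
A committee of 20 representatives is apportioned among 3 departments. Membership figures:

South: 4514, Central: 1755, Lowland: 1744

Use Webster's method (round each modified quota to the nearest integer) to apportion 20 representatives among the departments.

South: 12; Central: 4; Lowland: 4

Standard divisor 8013/20 ≈ 400.65; standard quotas: South 11.267, Central 4.380, Lowland 4.353.
Rounding to the nearest integer gives 11, 4, 4 = 19 seats, so the divisor must be adjusted.
With modified divisor 391.77: modified quotas South 11.522, Central 4.480, Lowland 4.452.
Rounding to the nearest integer: South 12, Central 4, Lowland 4 (total 20).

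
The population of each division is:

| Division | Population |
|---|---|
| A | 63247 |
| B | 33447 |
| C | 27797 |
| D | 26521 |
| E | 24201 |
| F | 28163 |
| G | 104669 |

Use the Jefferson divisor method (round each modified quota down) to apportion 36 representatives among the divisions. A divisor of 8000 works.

With modified divisor 8000: modified quotas A 7.906, B 4.181, C 3.475, D 3.315, E 3.025, F 3.520, G 13.084.
Rounding down: A 7, B 4, C 3, D 3, E 3, F 3, G 13 (total 36).

A 7, B 4, C 3, D 3, E 3, F 3, G 13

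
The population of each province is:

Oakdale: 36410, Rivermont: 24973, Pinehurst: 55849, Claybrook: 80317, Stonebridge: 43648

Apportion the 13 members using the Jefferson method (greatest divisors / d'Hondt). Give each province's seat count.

Oakdale=2; Rivermont=1; Pinehurst=3; Claybrook=5; Stonebridge=2

Standard divisor 241197/13 ≈ 18553.615; standard quotas: Oakdale 1.962, Rivermont 1.346, Pinehurst 3.010, Claybrook 4.329, Stonebridge 2.353.
Rounding down gives 1, 1, 3, 4, 2 = 11 seats, so the divisor must be adjusted.
With modified divisor 15300: modified quotas Oakdale 2.380, Rivermont 1.632, Pinehurst 3.650, Claybrook 5.249, Stonebridge 2.853.
Rounding down: Oakdale 2, Rivermont 1, Pinehurst 3, Claybrook 5, Stonebridge 2 (total 13).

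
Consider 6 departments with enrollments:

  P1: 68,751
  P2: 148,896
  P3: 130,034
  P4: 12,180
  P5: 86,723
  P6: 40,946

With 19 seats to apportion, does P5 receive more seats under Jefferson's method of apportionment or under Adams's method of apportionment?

Jefferson

Jefferson: P1 3, P2 6, P3 5, P4 0, P5 4, P6 1.
Adams: P1 3, P2 5, P3 5, P4 1, P5 3, P6 2.
P5 gets 4 under Jefferson and 3 under Adams.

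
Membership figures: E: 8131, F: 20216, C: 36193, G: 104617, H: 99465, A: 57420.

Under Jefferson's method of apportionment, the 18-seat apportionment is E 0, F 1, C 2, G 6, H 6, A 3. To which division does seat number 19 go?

G

Priority for the next seat is population ÷ (current seats + 1).
Priorities: E 8131.000, F 10108.000, C 12064.333, G 14945.286, H 14209.286, A 14355.000.
Highest priority: G.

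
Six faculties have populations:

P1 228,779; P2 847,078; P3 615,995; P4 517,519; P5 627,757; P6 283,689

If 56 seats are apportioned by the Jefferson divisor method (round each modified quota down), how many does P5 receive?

Standard divisor 3120817/56 ≈ 55728.875; standard quotas: P1 4.105, P2 15.200, P3 11.053, P4 9.286, P5 11.264, P6 5.091.
Rounding down gives 4, 15, 11, 9, 11, 5 = 55 seats, so the divisor must be adjusted.
With modified divisor 52600: modified quotas P1 4.349, P2 16.104, P3 11.711, P4 9.839, P5 11.935, P6 5.393.
Rounding down: P1 4, P2 16, P3 11, P4 9, P5 11, P6 5 (total 56).
P5 receives 11.

11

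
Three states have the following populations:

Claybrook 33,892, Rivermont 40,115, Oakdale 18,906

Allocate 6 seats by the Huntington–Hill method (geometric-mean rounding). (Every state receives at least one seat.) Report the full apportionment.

Claybrook: 2; Rivermont: 3; Oakdale: 1

With divisor 15107: modified quotas Claybrook 2.243, Rivermont 2.655, Oakdale 1.251.
Geometric-mean thresholds: Claybrook √(2·3)=2.449, Rivermont √(2·3)=2.449, Oakdale √(1·2)=1.414.
Each quota rounded against its threshold gives Claybrook 2, Rivermont 3, Oakdale 1 (total 6).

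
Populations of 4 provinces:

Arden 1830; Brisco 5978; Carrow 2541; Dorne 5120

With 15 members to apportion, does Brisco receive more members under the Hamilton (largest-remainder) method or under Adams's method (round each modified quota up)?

Hamilton

Hamilton: Arden 2, Brisco 6, Carrow 2, Dorne 5.
Adams: Arden 2, Brisco 5, Carrow 3, Dorne 5.
Brisco gets 6 under Hamilton and 5 under Adams.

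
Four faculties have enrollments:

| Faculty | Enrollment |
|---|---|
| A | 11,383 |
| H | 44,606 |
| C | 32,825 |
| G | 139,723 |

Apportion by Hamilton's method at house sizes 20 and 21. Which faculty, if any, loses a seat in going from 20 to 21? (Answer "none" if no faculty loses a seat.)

At 20 seats: A 1, H 4, C 3, G 12.
At 21 seats: A 1, H 4, C 3, G 13.
No faculty's allocation decreased.

none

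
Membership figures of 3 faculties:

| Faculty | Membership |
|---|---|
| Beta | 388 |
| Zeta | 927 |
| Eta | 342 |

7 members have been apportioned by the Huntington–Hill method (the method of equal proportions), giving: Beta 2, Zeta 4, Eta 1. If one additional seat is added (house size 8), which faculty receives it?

Priority for the next seat is population ÷ (√(s·(s+1))).
Priorities: Beta 158.400, Zeta 207.284, Eta 241.831.
Highest priority: Eta.

Eta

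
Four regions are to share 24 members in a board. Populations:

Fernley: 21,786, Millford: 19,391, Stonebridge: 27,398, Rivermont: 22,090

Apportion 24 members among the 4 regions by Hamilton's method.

The standard divisor is 90665/24 ≈ 3777.708.
Standard quotas: Fernley 5.7670, Millford 5.1330, Stonebridge 7.2525, Rivermont 5.8475.
Lower quotas: Fernley 5, Millford 5, Stonebridge 7, Rivermont 5 (sum 22, leaving 2 seats).
Remainders in descending order: Rivermont 0.8475, Fernley 0.7670, Stonebridge 0.2525, Millford 0.1330.
The surplus seats go to Rivermont, Fernley.

Fernley=6, Millford=5, Stonebridge=7, Rivermont=6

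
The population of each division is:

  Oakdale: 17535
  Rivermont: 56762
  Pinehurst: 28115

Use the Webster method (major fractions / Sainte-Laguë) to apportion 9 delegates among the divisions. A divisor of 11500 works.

With modified divisor 11500: modified quotas Oakdale 1.525, Rivermont 4.936, Pinehurst 2.445.
Rounding to the nearest integer: Oakdale 2, Rivermont 5, Pinehurst 2 (total 9).

Oakdale 2, Rivermont 5, Pinehurst 2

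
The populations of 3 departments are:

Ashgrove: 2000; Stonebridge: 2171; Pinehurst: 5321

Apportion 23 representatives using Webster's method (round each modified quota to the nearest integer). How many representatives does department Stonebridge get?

Standard divisor 9492/23 ≈ 412.696; standard quotas: Ashgrove 4.846, Stonebridge 5.261, Pinehurst 12.893.
Rounding to the nearest integer gives Ashgrove 5, Stonebridge 5, Pinehurst 13 — total 23, matching the house size, so no adjustment is needed.
Stonebridge receives 5.

5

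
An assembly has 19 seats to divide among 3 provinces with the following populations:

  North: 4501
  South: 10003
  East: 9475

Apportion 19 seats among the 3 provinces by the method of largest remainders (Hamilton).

North 4, South 8, East 7

Total 23979; standard divisor 23979/19 ≈ 1262.053.
Standard quotas: North 3.5664, South 7.9260, East 7.5076.
Lower quotas: North 3, South 7, East 7 (sum 17, leaving 2 seats).
Remainders in descending order: South 0.9260, North 0.5664, East 0.5076.
Largest remainders: South, North receive the extra seats.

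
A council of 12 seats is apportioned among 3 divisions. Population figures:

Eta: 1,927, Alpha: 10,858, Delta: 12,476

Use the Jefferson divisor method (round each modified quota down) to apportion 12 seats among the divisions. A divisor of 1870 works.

Eta=1; Alpha=5; Delta=6

With modified divisor 1870: modified quotas Eta 1.030, Alpha 5.806, Delta 6.672.
Rounding down: Eta 1, Alpha 5, Delta 6 (total 12).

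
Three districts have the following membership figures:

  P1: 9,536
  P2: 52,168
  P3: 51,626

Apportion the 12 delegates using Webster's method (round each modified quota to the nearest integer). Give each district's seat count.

P1 1, P2 6, P3 5

Standard divisor 113330/12 ≈ 9444.167; standard quotas: P1 1.010, P2 5.524, P3 5.466.
Rounding to the nearest integer gives P1 1, P2 6, P3 5 — total 12, matching the house size, so no adjustment is needed.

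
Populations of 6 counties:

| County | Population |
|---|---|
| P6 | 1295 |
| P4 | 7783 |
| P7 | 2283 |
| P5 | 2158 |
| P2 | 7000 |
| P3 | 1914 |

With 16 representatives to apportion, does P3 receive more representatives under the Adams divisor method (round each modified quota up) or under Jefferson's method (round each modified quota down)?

Adams: P6 1, P4 5, P7 2, P5 2, P2 4, P3 2.
Jefferson: P6 1, P4 6, P7 1, P5 1, P2 6, P3 1.
P3 gets 2 under Adams and 1 under Jefferson.

Adams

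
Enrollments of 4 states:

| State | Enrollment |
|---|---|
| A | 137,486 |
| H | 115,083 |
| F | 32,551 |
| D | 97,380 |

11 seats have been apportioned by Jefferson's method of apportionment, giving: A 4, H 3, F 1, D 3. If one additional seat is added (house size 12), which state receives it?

H

Priority for the next seat is population ÷ (current seats + 1).
Priorities: A 27497.200, H 28770.750, F 16275.500, D 24345.000.
Highest priority: H.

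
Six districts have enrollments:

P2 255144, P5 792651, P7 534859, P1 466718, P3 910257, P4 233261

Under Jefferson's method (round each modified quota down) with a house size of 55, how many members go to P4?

Standard divisor 3192890/55 ≈ 58052.545; standard quotas: P2 4.395, P5 13.654, P7 9.213, P1 8.040, P3 15.680, P4 4.018.
Rounding down gives 4, 13, 9, 8, 15, 4 = 53 seats, so the divisor must be adjusted.
With modified divisor 55100: modified quotas P2 4.631, P5 14.386, P7 9.707, P1 8.470, P3 16.520, P4 4.233.
Rounding down: P2 4, P5 14, P7 9, P1 8, P3 16, P4 4 (total 55).
P4 receives 4.

4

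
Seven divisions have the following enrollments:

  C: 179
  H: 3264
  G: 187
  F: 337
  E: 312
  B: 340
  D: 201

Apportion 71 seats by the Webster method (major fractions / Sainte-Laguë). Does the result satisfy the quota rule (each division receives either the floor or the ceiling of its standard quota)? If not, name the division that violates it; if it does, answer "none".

H

Standard quotas: C 2.637, H 48.080, G 2.755, F 4.964, E 4.596, B 5.008, D 2.961.
Webster allocation: C 3, H 47, G 3, F 5, E 5, B 5, D 3.
H has quota 48.080 (lower 48, upper 49) but receives 47 — outside the quota interval.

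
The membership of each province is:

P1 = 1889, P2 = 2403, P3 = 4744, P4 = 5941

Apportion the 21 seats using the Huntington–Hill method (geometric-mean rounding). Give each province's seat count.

With divisor 716: modified quotas P1 2.638, P2 3.356, P3 6.626, P4 8.297.
Geometric-mean thresholds: P1 √(2·3)=2.449, P2 √(3·4)=3.464, P3 √(6·7)=6.481, P4 √(8·9)=8.485.
Each quota rounded against its threshold gives P1 3, P2 3, P3 7, P4 8 (total 21).

P1 3; P2 3; P3 7; P4 8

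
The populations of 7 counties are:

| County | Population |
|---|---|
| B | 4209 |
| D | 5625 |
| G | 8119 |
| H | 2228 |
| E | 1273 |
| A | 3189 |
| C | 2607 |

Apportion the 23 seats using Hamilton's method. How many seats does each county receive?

B: 3, D: 5, G: 7, H: 2, E: 1, A: 3, C: 2

The standard divisor is 27250/23 ≈ 1184.783.
Standard quotas: B 3.5526, D 4.7477, G 6.8527, H 1.8805, E 1.0745, A 2.6916, C 2.2004.
Lower quotas: B 3, D 4, G 6, H 1, E 1, A 2, C 2 (sum 19, leaving 4 seats).
Remainders in descending order: H 0.8805, G 0.8527, D 0.7477, A 0.6916, B 0.5526, C 0.2004, E 0.0745.
Largest remainders: H, G, D, A receive the extra seats.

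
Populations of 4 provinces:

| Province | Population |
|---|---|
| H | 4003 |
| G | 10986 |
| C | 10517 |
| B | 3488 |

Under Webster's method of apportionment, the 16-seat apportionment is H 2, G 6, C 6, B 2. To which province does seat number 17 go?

Priority for the next seat is population ÷ (current seats + 0.5).
Priorities: H 1601.200, G 1690.154, C 1618.000, B 1395.200.
Highest priority: G.

G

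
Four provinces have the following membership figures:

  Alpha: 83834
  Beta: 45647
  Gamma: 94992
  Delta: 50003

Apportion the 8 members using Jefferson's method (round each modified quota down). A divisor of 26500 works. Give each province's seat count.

Alpha=3; Beta=1; Gamma=3; Delta=1

With modified divisor 26500: modified quotas Alpha 3.164, Beta 1.723, Gamma 3.585, Delta 1.887.
Rounding down: Alpha 3, Beta 1, Gamma 3, Delta 1 (total 8).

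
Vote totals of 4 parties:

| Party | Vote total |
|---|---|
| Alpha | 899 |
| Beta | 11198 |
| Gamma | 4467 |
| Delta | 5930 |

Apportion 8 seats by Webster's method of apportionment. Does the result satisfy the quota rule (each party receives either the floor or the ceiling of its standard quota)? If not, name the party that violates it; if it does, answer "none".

none

Standard quotas: Alpha 0.320, Beta 3.983, Gamma 1.589, Delta 2.109.
Webster allocation: Alpha 0, Beta 4, Gamma 2, Delta 2.
Every allocation lies between the lower and upper quota.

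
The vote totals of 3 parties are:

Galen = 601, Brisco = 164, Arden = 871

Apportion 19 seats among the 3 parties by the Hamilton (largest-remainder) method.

Galen: 7, Brisco: 2, Arden: 10

Total 1636; standard divisor 1636/19 ≈ 86.105.
Standard quotas: Galen 6.980, Brisco 1.905, Arden 10.116.
Lower quotas: Galen 6, Brisco 1, Arden 10 (sum 17, leaving 2 seats).
Remainders in descending order: Galen 0.980, Brisco 0.905, Arden 0.116.
The surplus seats go to Galen, Brisco.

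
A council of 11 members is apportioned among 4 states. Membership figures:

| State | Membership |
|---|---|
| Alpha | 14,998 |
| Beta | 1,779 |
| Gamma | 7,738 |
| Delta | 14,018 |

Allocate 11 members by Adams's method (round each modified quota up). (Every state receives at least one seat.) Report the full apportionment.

Alpha 4, Beta 1, Gamma 2, Delta 4

Standard divisor 38533/11 ≈ 3503; standard quotas: Alpha 4.281, Beta 0.508, Gamma 2.209, Delta 4.002.
Rounding up gives 5, 1, 3, 5 = 14 seats, so the divisor must be adjusted.
With modified divisor 4300: modified quotas Alpha 3.488, Beta 0.414, Gamma 1.800, Delta 3.260.
Rounding up: Alpha 4, Beta 1, Gamma 2, Delta 4 (total 11).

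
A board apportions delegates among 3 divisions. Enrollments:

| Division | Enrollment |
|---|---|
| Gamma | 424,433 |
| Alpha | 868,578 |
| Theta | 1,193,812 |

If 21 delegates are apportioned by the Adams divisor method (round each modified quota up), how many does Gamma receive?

4

Standard divisor 2486823/21 ≈ 118420.143; standard quotas: Gamma 3.584, Alpha 7.335, Theta 10.081.
Rounding up gives 4, 8, 11 = 23 seats, so the divisor must be adjusted.
With modified divisor 128400: modified quotas Gamma 3.306, Alpha 6.765, Theta 9.298.
Rounding up: Gamma 4, Alpha 7, Theta 10 (total 21).
Gamma receives 4.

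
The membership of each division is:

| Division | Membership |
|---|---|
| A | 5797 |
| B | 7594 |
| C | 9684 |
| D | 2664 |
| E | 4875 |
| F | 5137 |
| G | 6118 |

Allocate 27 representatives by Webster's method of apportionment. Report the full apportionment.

Standard divisor 41869/27 ≈ 1550.704; standard quotas: A 3.738, B 4.897, C 6.245, D 1.718, E 3.144, F 3.313, G 3.945.
Rounding to the nearest integer gives A 4, B 5, C 6, D 2, E 3, F 3, G 4 — total 27, matching the house size, so no adjustment is needed.

A 4; B 5; C 6; D 2; E 3; F 3; G 4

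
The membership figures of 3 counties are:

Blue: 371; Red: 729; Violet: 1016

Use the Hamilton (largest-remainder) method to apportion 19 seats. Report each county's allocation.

Blue: 3, Red: 7, Violet: 9

Standard divisor: 2116 ÷ 19 ≈ 111.368.
Standard quotas: Blue 3.331, Red 6.546, Violet 9.123.
Lower quotas: Blue 3, Red 6, Violet 9 (sum 18, leaving 1 seat).
Remainders in descending order: Red 0.546, Blue 0.331, Violet 0.123.
Largest remainder: Red receives the extra seat.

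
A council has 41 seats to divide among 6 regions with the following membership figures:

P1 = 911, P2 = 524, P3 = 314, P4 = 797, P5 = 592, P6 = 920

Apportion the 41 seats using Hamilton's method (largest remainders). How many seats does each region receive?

The standard divisor is 4058/41 ≈ 98.976.
Standard quotas: P1 9.204, P2 5.294, P3 3.172, P4 8.052, P5 5.981, P6 9.295.
Lower quotas: P1 9, P2 5, P3 3, P4 8, P5 5, P6 9 (sum 39, leaving 2 seats).
Remainders in descending order: P5 0.981, P6 0.295, P2 0.294, P1 0.204, P3 0.172, P4 0.052.
Largest remainders: P5, P6 receive the extra seats.

P1=9; P2=5; P3=3; P4=8; P5=6; P6=10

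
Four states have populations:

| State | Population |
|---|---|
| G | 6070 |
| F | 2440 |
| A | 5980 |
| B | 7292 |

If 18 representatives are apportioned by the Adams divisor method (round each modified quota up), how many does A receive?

Standard divisor 21782/18 ≈ 1210.111; standard quotas: G 5.016, F 2.016, A 4.942, B 6.026.
Rounding up gives 6, 3, 5, 7 = 21 seats, so the divisor must be adjusted.
With modified divisor 1300: modified quotas G 4.669, F 1.877, A 4.600, B 5.609.
Rounding up: G 5, F 2, A 5, B 6 (total 18).
A receives 5.

5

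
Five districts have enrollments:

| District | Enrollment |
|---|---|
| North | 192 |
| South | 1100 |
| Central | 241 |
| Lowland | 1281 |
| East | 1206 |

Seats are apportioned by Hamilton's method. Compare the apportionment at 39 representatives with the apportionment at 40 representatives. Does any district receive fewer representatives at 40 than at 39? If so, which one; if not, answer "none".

none

At 39 seats: North 2, South 11, Central 2, Lowland 12, East 12.
At 40 seats: North 2, South 11, Central 2, Lowland 13, East 12.
No district's allocation decreased.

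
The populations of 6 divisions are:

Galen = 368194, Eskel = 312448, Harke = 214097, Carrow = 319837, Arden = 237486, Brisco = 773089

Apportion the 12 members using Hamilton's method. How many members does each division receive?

Galen 2, Eskel 2, Harke 1, Carrow 2, Arden 1, Brisco 4

Total 2225151; standard divisor 2225151/12 ≈ 185429.25.
Standard quotas: Galen 1.9856, Eskel 1.6850, Harke 1.1546, Carrow 1.7248, Arden 1.2807, Brisco 4.1692.
Lower quotas: Galen 1, Eskel 1, Harke 1, Carrow 1, Arden 1, Brisco 4 (sum 9, leaving 3 seats).
Remainders in descending order: Galen 0.9856, Carrow 0.7248, Eskel 0.6850, Arden 0.2807, Brisco 0.1692, Harke 0.1546.
Largest remainders: Galen, Carrow, Eskel receive the extra seats.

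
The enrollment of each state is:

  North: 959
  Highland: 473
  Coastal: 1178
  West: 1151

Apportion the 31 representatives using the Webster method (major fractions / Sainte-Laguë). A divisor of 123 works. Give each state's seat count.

With modified divisor 123: modified quotas North 7.797, Highland 3.846, Coastal 9.577, West 9.358.
Rounding to the nearest integer: North 8, Highland 4, Coastal 10, West 9 (total 31).

North 8, Highland 4, Coastal 10, West 9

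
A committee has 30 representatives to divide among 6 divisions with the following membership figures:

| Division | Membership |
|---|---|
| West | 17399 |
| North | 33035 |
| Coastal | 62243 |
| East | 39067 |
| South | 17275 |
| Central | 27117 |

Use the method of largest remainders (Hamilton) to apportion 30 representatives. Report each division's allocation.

The standard divisor is 196136/30 ≈ 6537.867.
Standard quotas: West 2.6613, North 5.0529, Coastal 9.5204, East 5.9755, South 2.6423, Central 4.1477.
Lower quotas: West 2, North 5, Coastal 9, East 5, South 2, Central 4 (sum 27, leaving 3 seats).
Remainders in descending order: East 0.9755, West 0.6613, South 0.6423, Coastal 0.5204, Central 0.1477, North 0.0529.
The surplus seats go to East, West, South.

West 3; North 5; Coastal 9; East 6; South 3; Central 4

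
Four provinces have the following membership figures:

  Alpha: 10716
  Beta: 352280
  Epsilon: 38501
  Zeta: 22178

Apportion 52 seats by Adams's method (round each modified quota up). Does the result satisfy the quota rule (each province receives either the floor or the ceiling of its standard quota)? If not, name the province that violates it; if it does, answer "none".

Beta

Standard quotas: Alpha 1.315, Beta 43.237, Epsilon 4.725, Zeta 2.722.
Adams allocation: Alpha 2, Beta 42, Epsilon 5, Zeta 3.
Beta has quota 43.237 (lower 43, upper 44) but receives 42 — outside the quota interval.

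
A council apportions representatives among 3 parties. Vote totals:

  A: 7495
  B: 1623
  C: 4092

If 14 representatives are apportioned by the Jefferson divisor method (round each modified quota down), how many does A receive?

Standard divisor 13210/14 ≈ 943.571; standard quotas: A 7.943, B 1.720, C 4.337.
Rounding down gives 7, 1, 4 = 12 seats, so the divisor must be adjusted.
With modified divisor 830: modified quotas A 9.030, B 1.955, C 4.930.
Rounding down: A 9, B 1, C 4 (total 14).
A receives 9.

9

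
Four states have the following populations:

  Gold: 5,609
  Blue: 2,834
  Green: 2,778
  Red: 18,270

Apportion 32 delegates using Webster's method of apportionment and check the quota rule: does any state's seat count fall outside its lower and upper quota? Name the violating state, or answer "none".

none

Standard quotas: Gold 6.086, Blue 3.075, Green 3.014, Red 19.824.
Webster allocation: Gold 6, Blue 3, Green 3, Red 20.
Every allocation lies between the lower and upper quota.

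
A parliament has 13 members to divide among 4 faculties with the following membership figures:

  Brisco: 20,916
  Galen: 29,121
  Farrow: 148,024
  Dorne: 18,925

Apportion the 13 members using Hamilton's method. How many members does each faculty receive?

The standard divisor is 216986/13 ≈ 16691.231.
Standard quotas: Brisco 1.2531, Galen 1.7447, Farrow 8.8684, Dorne 1.1338.
Lower quotas: Brisco 1, Galen 1, Farrow 8, Dorne 1 (sum 11, leaving 2 seats).
Remainders in descending order: Farrow 0.8684, Galen 0.7447, Brisco 0.2531, Dorne 0.1338.
The surplus seats go to Farrow, Galen.

Brisco 1, Galen 2, Farrow 9, Dorne 1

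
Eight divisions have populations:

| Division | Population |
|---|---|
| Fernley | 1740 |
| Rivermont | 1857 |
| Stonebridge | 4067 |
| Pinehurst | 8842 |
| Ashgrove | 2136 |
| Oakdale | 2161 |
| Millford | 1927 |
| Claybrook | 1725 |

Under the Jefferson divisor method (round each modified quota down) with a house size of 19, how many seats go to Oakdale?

2

Standard divisor 24455/19 ≈ 1287.105; standard quotas: Fernley 1.352, Rivermont 1.443, Stonebridge 3.160, Pinehurst 6.870, Ashgrove 1.660, Oakdale 1.679, Millford 1.497, Claybrook 1.340.
Rounding down gives 1, 1, 3, 6, 1, 1, 1, 1 = 15 seats, so the divisor must be adjusted.
With modified divisor 1040: modified quotas Fernley 1.673, Rivermont 1.786, Stonebridge 3.911, Pinehurst 8.502, Ashgrove 2.054, Oakdale 2.078, Millford 1.853, Claybrook 1.659.
Rounding down: Fernley 1, Rivermont 1, Stonebridge 3, Pinehurst 8, Ashgrove 2, Oakdale 2, Millford 1, Claybrook 1 (total 19).
Oakdale receives 2.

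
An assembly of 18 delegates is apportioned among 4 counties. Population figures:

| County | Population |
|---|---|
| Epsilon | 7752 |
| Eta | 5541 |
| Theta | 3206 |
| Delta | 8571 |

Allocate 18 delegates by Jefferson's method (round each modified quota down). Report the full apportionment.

Epsilon 6, Eta 4, Theta 2, Delta 6

Standard divisor 25070/18 ≈ 1392.778; standard quotas: Epsilon 5.566, Eta 3.978, Theta 2.302, Delta 6.154.
Rounding down gives 5, 3, 2, 6 = 16 seats, so the divisor must be adjusted.
With modified divisor 1260: modified quotas Epsilon 6.152, Eta 4.398, Theta 2.544, Delta 6.802.
Rounding down: Epsilon 6, Eta 4, Theta 2, Delta 6 (total 18).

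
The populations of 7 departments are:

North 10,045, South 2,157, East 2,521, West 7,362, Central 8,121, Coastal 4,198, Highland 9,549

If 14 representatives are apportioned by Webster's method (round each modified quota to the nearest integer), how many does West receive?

Standard divisor 43953/14 ≈ 3139.5; standard quotas: North 3.200, South 0.687, East 0.803, West 2.345, Central 2.587, Coastal 1.337, Highland 3.042.
Rounding to the nearest integer gives North 3, South 1, East 1, West 2, Central 3, Coastal 1, Highland 3 — total 14, matching the house size, so no adjustment is needed.
West receives 2.

2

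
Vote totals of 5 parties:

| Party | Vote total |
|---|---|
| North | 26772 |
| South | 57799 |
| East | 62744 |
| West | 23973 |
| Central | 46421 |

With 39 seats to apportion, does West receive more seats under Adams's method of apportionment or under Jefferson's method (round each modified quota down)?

Adams: North 5, South 10, East 11, West 5, Central 8.
Jefferson: North 5, South 11, East 11, West 4, Central 8.
West gets 5 under Adams and 4 under Jefferson.

Adams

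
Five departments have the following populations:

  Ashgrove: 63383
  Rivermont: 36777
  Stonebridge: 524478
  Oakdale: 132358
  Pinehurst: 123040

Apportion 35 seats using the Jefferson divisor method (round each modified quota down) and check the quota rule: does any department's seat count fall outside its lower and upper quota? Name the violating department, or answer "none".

Standard quotas: Ashgrove 2.521, Rivermont 1.463, Stonebridge 20.859, Oakdale 5.264, Pinehurst 4.893.
Jefferson allocation: Ashgrove 2, Rivermont 1, Stonebridge 22, Oakdale 5, Pinehurst 5.
Stonebridge has quota 20.859 (lower 20, upper 21) but receives 22 — outside the quota interval.

Stonebridge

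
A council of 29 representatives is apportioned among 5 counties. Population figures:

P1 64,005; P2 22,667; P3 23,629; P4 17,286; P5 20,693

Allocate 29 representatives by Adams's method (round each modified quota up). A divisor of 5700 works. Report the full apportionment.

P1 12; P2 4; P3 5; P4 4; P5 4

With modified divisor 5700: modified quotas P1 11.229, P2 3.977, P3 4.145, P4 3.033, P5 3.630.
Rounding up: P1 12, P2 4, P3 5, P4 4, P5 4 (total 29).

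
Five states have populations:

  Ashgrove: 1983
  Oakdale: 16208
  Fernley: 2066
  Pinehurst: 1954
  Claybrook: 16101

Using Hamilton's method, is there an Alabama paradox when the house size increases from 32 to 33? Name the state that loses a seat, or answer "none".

Pinehurst

At 32 seats: Ashgrove 2, Oakdale 13, Fernley 2, Pinehurst 2, Claybrook 13.
At 33 seats: Ashgrove 2, Oakdale 14, Fernley 2, Pinehurst 1, Claybrook 14.
Pinehurst drops from 2 to 1.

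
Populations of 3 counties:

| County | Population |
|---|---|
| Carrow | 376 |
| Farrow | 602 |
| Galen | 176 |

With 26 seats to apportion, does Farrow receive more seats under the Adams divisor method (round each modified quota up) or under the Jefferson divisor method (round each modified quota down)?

Adams: Carrow 9, Farrow 13, Galen 4.
Jefferson: Carrow 8, Farrow 14, Galen 4.
Farrow gets 13 under Adams and 14 under Jefferson.

Jefferson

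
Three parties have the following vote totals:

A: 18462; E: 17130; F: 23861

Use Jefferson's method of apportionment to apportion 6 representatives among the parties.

Standard divisor 59453/6 ≈ 9908.833; standard quotas: A 1.863, E 1.729, F 2.408.
Rounding down gives 1, 1, 2 = 4 seats, so the divisor must be adjusted.
With modified divisor 8300: modified quotas A 2.224, E 2.064, F 2.875.
Rounding down: A 2, E 2, F 2 (total 6).

A: 2, E: 2, F: 2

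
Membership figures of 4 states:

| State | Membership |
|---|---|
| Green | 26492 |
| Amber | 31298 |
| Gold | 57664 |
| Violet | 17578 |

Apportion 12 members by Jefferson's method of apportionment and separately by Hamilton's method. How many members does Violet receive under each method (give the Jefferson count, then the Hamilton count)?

Jefferson: Green 2, Amber 3, Gold 6, Violet 1.
Hamilton: Green 2, Amber 3, Gold 5, Violet 2.
Violet gets 1 under Jefferson and 2 under Hamilton.

1 and 2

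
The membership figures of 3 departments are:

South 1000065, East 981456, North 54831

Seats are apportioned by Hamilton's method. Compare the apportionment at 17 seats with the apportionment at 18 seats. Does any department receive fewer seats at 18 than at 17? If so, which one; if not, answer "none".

At 17 seats: South 8, East 8, North 1.
At 18 seats: South 9, East 9, North 0.
North drops from 1 to 0.

North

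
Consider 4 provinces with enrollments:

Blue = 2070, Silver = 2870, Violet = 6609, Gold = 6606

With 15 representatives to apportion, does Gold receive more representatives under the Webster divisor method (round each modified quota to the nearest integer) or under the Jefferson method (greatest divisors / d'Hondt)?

Jefferson

Webster: Blue 2, Silver 2, Violet 6, Gold 5.
Jefferson: Blue 1, Silver 2, Violet 6, Gold 6.
Gold gets 5 under Webster and 6 under Jefferson.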